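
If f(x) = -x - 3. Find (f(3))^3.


f(3) = -6
(-6)^3 = -216

-216


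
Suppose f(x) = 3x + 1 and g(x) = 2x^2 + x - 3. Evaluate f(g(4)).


g(4) = 33
f(33) = 100

100


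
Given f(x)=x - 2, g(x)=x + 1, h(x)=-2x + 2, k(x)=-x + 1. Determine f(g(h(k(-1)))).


k(-1) = 2
h(2) = -2
g(-2) = -1
f(-1) = -3

-3


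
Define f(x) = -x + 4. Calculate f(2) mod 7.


f(2) = 2
2 mod 7 = 2

2


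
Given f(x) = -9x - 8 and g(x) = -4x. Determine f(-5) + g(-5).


57


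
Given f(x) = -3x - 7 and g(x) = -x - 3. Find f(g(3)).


g(3) = -6
f(-6) = 11

11


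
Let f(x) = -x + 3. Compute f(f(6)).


f(6) = -3
f(-3) = 6

6


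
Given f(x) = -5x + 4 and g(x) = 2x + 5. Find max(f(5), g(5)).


f(5) = -21
g(5) = 15
max = 15

15


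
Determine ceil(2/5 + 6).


2/5 = 0.4
0.4 + 6 = 6.4
ceil(6.4) = 7

7


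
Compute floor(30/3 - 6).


30/3 = 10
10 - 6 = 4
floor(4) = 4

4


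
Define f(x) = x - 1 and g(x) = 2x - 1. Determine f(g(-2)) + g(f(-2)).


-13


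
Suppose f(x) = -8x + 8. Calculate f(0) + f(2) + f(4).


f(0) = 8
f(2) = -8
f(4) = -24
Sum = -24

-24


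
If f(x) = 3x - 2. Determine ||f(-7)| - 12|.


f(-7) = -23
|-23| = 23
|23 - 12| = 11

11


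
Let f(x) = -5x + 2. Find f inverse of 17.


Solve -5x + 2 = 17
x = (17 - 2) / (-5) = -3

-3


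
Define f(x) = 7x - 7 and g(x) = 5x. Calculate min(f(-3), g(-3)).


-28


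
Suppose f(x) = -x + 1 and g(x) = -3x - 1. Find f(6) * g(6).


f(6) = -5
g(6) = -19
Product = 95

95


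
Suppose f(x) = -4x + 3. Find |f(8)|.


29


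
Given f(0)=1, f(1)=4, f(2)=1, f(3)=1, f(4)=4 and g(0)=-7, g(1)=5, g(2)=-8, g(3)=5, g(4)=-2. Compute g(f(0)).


f(0) = 1
g(1) = 5

5


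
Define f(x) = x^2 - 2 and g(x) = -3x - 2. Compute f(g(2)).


62


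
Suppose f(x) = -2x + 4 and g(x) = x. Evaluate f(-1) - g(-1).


f(-1) = 6
g(-1) = -1
Difference = 7

7


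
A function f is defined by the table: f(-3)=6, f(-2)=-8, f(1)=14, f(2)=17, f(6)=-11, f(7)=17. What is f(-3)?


Reading from the table at x = -3

6


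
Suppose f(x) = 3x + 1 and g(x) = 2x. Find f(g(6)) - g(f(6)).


f(g(6)) = 37
g(f(6)) = 38
Difference = -1

-1


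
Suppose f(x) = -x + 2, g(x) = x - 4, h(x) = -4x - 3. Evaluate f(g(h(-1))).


h(-1) = 1
g(1) = -3
f(-3) = 5

5


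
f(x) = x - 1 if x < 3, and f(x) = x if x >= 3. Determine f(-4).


-4 satisfies x < 3
f(-4) = -5

-5


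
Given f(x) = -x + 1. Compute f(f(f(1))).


f(1) = 0
f(0) = 1
f(1) = 0

0


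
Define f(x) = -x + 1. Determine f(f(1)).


f(1) = 0
f(0) = 1

1


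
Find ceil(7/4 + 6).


7/4 = 1.75
1.75 + 6 = 7.75
ceil(7.75) = 8

8


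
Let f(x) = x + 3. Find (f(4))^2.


f(4) = 7
(7)^2 = 49

49


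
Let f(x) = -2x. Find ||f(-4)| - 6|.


f(-4) = 8
|8| = 8
|8 - 6| = 2

2


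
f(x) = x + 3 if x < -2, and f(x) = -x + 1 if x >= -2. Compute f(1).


1 satisfies x >= -2
f(1) = 0

0


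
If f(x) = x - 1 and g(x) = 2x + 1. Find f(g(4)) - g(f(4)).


f(g(4)) = 8
g(f(4)) = 7
Difference = 1

1


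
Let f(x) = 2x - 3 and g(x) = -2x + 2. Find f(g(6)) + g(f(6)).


f(g(6)) = -23
g(f(6)) = -16
Sum = -39

-39


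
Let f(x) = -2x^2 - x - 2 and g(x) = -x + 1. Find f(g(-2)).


-23


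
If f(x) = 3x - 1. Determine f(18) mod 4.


f(18) = 53
53 mod 4 = 1

1


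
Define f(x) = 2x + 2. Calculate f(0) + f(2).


f(0) = 2
f(2) = 6
Sum = 8

8


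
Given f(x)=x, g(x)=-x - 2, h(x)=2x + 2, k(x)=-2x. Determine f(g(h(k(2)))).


k(2) = -4
h(-4) = -6
g(-6) = 4
f(4) = 4

4


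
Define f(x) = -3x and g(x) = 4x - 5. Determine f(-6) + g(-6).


-11


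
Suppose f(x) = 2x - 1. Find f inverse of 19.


Solve 2x - 1 = 19
x = (19 + 1) / 2 = 10

10


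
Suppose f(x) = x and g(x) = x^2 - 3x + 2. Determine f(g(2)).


g(2) = 0
f(0) = 0

0


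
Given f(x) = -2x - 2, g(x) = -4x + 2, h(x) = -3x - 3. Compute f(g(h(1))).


h(1) = -6
g(-6) = 26
f(26) = -54

-54


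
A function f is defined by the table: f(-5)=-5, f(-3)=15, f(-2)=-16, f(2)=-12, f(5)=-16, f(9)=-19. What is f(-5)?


Reading from the table at x = -5

-5


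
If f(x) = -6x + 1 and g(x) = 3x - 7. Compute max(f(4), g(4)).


5


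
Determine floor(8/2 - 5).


8/2 = 4
4 - 5 = -1
floor(-1) = -1

-1


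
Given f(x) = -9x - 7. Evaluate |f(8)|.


f(8) = -79
|-79| = 79

79


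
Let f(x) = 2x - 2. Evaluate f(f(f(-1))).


-22


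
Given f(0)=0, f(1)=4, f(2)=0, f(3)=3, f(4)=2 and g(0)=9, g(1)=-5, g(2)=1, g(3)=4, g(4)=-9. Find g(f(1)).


f(1) = 4
g(4) = -9

-9


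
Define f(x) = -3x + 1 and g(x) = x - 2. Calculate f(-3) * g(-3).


f(-3) = 10
g(-3) = -5
Product = -50

-50


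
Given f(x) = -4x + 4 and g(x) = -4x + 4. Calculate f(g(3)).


g(3) = -8
f(-8) = 36

36


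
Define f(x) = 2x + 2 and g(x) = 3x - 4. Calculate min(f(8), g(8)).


f(8) = 18
g(8) = 20
min = 18

18


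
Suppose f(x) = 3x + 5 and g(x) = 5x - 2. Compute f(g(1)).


g(1) = 3
f(3) = 14

14


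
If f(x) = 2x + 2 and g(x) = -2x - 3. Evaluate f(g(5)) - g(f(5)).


3


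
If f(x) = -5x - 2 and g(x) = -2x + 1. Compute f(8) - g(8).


-27


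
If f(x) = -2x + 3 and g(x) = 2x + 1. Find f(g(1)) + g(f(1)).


f(g(1)) = -3
g(f(1)) = 3
Sum = 0

0


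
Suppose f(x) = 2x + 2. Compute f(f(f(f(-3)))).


-18


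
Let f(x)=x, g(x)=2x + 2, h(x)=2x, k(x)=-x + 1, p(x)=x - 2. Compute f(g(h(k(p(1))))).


p(1) = -1
k(-1) = 2
h(2) = 4
g(4) = 10
f(10) = 10

10


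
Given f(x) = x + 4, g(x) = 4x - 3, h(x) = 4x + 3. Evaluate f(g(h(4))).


h(4) = 19
g(19) = 73
f(73) = 77

77


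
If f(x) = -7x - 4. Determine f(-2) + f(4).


f(-2) = 10
f(4) = -32
Sum = -22

-22


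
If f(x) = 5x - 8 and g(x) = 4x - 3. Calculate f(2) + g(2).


7


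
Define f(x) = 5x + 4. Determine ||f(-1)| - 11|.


10


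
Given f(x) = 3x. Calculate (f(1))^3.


f(1) = 3
(3)^3 = 27

27


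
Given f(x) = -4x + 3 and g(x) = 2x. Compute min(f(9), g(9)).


f(9) = -33
g(9) = 18
min = -33

-33


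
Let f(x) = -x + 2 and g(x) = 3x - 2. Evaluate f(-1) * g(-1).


f(-1) = 3
g(-1) = -5
Product = -15

-15


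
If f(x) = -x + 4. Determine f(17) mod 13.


f(17) = -13
-13 mod 13 = 0

0


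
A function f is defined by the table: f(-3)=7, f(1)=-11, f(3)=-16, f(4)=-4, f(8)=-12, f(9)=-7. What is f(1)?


Reading from the table at x = 1

-11


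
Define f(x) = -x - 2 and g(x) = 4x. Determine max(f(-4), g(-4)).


f(-4) = 2
g(-4) = -16
max = 2

2


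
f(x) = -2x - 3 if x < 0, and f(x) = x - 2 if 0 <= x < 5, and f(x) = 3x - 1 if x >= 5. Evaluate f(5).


5 satisfies x >= 5
f(5) = 14

14


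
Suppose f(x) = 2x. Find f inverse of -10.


Solve 2x = -10
x = (-10) / 2 = -5

-5


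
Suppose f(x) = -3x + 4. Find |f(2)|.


f(2) = -2
|-2| = 2

2


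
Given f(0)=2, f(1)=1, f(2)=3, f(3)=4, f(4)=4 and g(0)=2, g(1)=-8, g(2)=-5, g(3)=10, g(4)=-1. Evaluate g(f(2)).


f(2) = 3
g(3) = 10

10


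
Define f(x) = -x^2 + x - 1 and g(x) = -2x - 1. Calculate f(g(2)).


g(2) = -5
f(-5) = (-1)*(-5)^2 + 1*(-5) - 1 = -31

-31


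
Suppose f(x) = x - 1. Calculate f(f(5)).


f(5) = 4
f(4) = 3

3


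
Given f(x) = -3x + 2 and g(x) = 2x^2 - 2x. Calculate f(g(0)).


g(0) = 0
f(0) = 2

2


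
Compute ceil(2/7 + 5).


2/7 = 0.2857
0.2857 + 5 = 5.2857
ceil(5.2857) = 6

6


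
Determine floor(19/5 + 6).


19/5 = 3.8
3.8 + 6 = 9.8
floor(9.8) = 9

9


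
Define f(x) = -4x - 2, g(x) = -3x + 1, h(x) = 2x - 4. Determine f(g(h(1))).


-30


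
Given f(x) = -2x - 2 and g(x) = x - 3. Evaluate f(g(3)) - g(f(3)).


f(g(3)) = -2
g(f(3)) = -11
Difference = 9

9


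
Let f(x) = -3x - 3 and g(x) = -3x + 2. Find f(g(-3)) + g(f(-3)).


f(g(-3)) = -36
g(f(-3)) = -16
Sum = -52

-52


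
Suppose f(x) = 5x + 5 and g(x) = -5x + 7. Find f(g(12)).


g(12) = -53
f(-53) = -260

-260


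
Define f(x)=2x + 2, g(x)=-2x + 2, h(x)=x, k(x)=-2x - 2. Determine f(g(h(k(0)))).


14


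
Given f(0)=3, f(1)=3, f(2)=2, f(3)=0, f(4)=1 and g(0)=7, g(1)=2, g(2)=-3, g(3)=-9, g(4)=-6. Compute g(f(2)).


f(2) = 2
g(2) = -3

-3


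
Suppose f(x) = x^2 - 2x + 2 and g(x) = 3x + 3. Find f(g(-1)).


g(-1) = 0
f(0) = 1*(0)^2 - 2*(0) + 2 = 2

2


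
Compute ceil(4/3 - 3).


4/3 = 1.3333
1.3333 - 3 = -1.6667
ceil(-1.6667) = -1

-1


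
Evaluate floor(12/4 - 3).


12/4 = 3
3 - 3 = 0
floor(0) = 0

0


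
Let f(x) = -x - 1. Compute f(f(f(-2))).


f(-2) = 1
f(1) = -2
f(-2) = 1

1


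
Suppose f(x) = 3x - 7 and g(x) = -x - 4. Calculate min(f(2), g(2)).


f(2) = -1
g(2) = -6
min = -6

-6


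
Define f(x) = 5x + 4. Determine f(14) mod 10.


4


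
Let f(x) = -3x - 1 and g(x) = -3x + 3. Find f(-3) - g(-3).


f(-3) = 8
g(-3) = 12
Difference = -4

-4


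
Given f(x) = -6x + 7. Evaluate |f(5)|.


f(5) = -23
|-23| = 23

23


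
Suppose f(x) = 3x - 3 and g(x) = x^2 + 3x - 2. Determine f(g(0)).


g(0) = -2
f(-2) = -9

-9


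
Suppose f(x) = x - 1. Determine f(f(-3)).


f(-3) = -4
f(-4) = -5

-5


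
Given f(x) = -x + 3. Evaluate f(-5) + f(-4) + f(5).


f(-5) = 8
f(-4) = 7
f(5) = -2
Sum = 13

13


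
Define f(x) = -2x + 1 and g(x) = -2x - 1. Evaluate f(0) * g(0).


-1


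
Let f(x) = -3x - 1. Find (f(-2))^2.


25


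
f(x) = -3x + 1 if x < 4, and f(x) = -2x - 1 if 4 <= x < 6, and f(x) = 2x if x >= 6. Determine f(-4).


-4 satisfies x < 4
f(-4) = 13

13


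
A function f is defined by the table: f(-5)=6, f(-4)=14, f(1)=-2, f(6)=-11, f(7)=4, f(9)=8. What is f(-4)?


Reading from the table at x = -4

14


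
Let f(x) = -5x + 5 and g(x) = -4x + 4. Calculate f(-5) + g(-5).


f(-5) = 30
g(-5) = 24
Sum = 54

54


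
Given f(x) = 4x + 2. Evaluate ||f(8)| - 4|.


f(8) = 34
|34| = 34
|34 - 4| = 30

30


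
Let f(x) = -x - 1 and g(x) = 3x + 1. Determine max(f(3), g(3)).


f(3) = -4
g(3) = 10
max = 10

10


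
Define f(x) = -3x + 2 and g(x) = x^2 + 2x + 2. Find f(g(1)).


g(1) = 5
f(5) = -13

-13


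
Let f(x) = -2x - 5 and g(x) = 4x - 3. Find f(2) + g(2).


f(2) = -9
g(2) = 5
Sum = -4

-4


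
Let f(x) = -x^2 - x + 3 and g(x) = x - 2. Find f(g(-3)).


g(-3) = -5
f(-5) = (-1)*(-5)^2 - 1*(-5) + 3 = -17

-17


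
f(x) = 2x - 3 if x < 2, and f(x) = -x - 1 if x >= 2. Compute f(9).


9 satisfies x >= 2
f(9) = -10

-10


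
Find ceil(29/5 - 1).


29/5 = 5.8
5.8 - 1 = 4.8
ceil(4.8) = 5

5


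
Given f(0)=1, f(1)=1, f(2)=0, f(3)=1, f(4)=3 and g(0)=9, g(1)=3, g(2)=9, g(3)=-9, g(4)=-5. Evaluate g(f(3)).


f(3) = 1
g(1) = 3

3


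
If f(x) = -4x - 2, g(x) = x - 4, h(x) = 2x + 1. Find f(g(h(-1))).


18


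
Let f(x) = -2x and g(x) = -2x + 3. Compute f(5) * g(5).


f(5) = -10
g(5) = -7
Product = 70

70


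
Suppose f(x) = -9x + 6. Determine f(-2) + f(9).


f(-2) = 24
f(9) = -75
Sum = -51

-51


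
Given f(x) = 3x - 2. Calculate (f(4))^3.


1000


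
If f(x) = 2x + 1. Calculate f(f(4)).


f(4) = 9
f(9) = 19

19


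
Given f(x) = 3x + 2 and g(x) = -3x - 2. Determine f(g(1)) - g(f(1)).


f(g(1)) = -13
g(f(1)) = -17
Difference = 4

4


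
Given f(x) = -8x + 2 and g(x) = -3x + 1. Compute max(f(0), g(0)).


2


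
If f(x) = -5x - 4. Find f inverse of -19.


Solve -5x - 4 = -19
x = (-19 + 4) / (-5) = 3

3


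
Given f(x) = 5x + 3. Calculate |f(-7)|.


32


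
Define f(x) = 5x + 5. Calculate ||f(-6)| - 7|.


f(-6) = -25
|-25| = 25
|25 - 7| = 18

18


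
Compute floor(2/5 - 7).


-7


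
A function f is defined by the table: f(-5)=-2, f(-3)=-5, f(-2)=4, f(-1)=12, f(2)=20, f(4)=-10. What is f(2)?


20


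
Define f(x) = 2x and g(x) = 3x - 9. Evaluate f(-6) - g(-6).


f(-6) = -12
g(-6) = -27
Difference = 15

15


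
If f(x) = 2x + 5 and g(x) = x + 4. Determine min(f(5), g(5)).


f(5) = 15
g(5) = 9
min = 9

9


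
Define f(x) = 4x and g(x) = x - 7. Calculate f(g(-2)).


g(-2) = -9
f(-9) = -36

-36


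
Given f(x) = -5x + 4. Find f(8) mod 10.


f(8) = -36
-36 mod 10 = 4

4


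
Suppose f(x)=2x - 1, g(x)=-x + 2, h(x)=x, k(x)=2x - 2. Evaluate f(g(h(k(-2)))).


k(-2) = -6
h(-6) = -6
g(-6) = 8
f(8) = 15

15


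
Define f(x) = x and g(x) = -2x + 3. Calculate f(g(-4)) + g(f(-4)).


22


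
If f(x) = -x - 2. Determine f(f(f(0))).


f(0) = -2
f(-2) = 0
f(0) = -2

-2


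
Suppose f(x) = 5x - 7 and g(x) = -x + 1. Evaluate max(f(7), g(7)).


f(7) = 28
g(7) = -6
max = 28

28


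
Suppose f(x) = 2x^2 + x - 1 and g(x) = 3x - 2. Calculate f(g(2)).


35


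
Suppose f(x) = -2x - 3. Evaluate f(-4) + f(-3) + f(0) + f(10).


f(-4) = 5
f(-3) = 3
f(0) = -3
f(10) = -23
Sum = -18

-18


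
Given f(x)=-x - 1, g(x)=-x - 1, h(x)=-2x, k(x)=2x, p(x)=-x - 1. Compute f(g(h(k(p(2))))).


p(2) = -3
k(-3) = -6
h(-6) = 12
g(12) = -13
f(-13) = 12

12


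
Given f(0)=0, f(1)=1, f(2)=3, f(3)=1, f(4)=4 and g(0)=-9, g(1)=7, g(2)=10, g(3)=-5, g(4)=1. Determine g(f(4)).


f(4) = 4
g(4) = 1

1


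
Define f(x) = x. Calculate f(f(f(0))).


f(0) = 0
f(0) = 0
f(0) = 0

0


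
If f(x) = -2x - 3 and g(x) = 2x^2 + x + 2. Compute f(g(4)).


-79


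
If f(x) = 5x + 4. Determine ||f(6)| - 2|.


f(6) = 34
|34| = 34
|34 - 2| = 32

32


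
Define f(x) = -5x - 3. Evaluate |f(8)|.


43


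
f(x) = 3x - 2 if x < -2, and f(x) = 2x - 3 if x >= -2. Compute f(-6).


-6 satisfies x < -2
f(-6) = -20

-20


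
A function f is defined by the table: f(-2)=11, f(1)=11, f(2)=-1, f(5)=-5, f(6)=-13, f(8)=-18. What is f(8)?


Reading from the table at x = 8

-18


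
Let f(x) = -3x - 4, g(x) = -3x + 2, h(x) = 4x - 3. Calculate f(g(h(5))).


h(5) = 17
g(17) = -49
f(-49) = 143

143


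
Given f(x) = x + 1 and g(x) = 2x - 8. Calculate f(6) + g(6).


f(6) = 7
g(6) = 4
Sum = 11

11


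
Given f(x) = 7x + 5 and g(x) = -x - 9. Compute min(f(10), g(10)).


-19


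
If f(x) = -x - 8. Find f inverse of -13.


Solve -x - 8 = -13
x = (-13 + 8) / (-1) = 5

5


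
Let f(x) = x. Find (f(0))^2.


0


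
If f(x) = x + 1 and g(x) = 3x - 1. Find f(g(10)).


g(10) = 29
f(29) = 30

30


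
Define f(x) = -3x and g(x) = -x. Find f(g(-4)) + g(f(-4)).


f(g(-4)) = -12
g(f(-4)) = -12
Sum = -24

-24


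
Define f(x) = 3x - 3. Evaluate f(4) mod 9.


f(4) = 9
9 mod 9 = 0

0


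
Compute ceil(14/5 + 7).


14/5 = 2.8
2.8 + 7 = 9.8
ceil(9.8) = 10

10


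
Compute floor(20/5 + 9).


20/5 = 4
4 + 9 = 13
floor(13) = 13

13


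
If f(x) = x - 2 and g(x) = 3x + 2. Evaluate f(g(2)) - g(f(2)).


f(g(2)) = 6
g(f(2)) = 2
Difference = 4

4


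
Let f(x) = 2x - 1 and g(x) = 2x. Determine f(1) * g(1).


f(1) = 1
g(1) = 2
Product = 2

2


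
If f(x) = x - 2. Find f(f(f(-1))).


-7


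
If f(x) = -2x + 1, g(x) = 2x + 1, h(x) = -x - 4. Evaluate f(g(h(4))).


h(4) = -8
g(-8) = -15
f(-15) = 31

31


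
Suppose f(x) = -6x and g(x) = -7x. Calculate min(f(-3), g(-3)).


f(-3) = 18
g(-3) = 21
min = 18

18


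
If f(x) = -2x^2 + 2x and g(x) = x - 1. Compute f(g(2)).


g(2) = 1
f(1) = (-2)*(1)^2 + 2*(1) = 0

0


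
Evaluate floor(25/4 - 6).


25/4 = 6.25
6.25 - 6 = 0.25
floor(0.25) = 0

0


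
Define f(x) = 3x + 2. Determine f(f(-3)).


f(-3) = -7
f(-7) = -19

-19


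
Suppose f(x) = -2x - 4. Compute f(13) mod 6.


0


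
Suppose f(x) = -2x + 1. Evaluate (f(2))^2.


f(2) = -3
(-3)^2 = 9

9


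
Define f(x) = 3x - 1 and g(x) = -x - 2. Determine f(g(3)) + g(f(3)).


f(g(3)) = -16
g(f(3)) = -10
Sum = -26

-26


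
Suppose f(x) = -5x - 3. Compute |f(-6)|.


f(-6) = 27
|27| = 27

27


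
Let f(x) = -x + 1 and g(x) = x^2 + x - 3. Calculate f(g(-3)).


g(-3) = 3
f(3) = -2

-2


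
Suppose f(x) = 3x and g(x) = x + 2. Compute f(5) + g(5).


f(5) = 15
g(5) = 7
Sum = 22

22


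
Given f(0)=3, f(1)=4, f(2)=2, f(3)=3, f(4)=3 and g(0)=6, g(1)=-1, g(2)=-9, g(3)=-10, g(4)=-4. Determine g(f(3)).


f(3) = 3
g(3) = -10

-10


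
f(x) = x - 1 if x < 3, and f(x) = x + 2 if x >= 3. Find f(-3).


-3 satisfies x < 3
f(-3) = -4

-4


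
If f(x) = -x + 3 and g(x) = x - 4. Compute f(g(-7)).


g(-7) = -11
f(-11) = 14

14


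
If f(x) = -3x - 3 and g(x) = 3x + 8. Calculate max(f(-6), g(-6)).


f(-6) = 15
g(-6) = -10
max = 15

15


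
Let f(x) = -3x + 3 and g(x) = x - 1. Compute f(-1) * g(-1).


f(-1) = 6
g(-1) = -2
Product = -12

-12


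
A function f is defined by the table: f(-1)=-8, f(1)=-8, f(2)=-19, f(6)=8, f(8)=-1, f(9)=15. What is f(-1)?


Reading from the table at x = -1

-8


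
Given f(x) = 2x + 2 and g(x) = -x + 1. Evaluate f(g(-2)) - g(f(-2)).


f(g(-2)) = 8
g(f(-2)) = 3
Difference = 5

5


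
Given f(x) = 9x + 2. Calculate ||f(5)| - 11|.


f(5) = 47
|47| = 47
|47 - 11| = 36

36


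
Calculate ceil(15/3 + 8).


15/3 = 5
5 + 8 = 13
ceil(13) = 13

13


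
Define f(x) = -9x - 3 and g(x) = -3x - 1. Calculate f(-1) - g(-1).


f(-1) = 6
g(-1) = 2
Difference = 4

4


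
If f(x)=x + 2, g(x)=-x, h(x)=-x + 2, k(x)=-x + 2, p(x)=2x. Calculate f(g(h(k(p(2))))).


p(2) = 4
k(4) = -2
h(-2) = 4
g(4) = -4
f(-4) = -2

-2


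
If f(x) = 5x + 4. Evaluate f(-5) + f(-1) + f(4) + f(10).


f(-5) = -21
f(-1) = -1
f(4) = 24
f(10) = 54
Sum = 56

56


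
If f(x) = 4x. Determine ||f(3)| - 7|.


f(3) = 12
|12| = 12
|12 - 7| = 5

5


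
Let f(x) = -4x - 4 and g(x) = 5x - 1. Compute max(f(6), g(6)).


29


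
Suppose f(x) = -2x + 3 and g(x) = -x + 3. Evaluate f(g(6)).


g(6) = -3
f(-3) = 9

9


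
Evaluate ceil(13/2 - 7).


0


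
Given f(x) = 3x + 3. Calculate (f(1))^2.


f(1) = 6
(6)^2 = 36

36


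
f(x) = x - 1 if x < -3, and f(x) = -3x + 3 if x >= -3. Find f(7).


7 satisfies x >= -3
f(7) = -18

-18


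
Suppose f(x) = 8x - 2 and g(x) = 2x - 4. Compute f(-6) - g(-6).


f(-6) = -50
g(-6) = -16
Difference = -34

-34


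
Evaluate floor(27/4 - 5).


27/4 = 6.75
6.75 - 5 = 1.75
floor(1.75) = 1

1


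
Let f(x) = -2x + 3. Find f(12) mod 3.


f(12) = -21
-21 mod 3 = 0

0


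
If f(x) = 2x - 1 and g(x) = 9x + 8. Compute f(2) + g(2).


f(2) = 3
g(2) = 26
Sum = 29

29


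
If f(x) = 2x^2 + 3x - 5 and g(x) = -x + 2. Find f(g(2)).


g(2) = 0
f(0) = 2*(0)^2 + 3*(0) - 5 = -5

-5


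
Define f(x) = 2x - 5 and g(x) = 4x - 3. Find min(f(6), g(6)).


f(6) = 7
g(6) = 21
min = 7

7


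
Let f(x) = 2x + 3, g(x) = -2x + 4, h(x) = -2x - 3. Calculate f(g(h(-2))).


7


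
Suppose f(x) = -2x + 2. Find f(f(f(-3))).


f(-3) = 8
f(8) = -14
f(-14) = 30

30


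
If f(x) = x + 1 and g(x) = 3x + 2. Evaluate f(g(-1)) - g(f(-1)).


f(g(-1)) = 0
g(f(-1)) = 2
Difference = -2

-2


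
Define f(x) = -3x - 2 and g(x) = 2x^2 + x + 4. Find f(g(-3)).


-59


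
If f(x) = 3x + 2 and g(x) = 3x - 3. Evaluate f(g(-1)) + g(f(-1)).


f(g(-1)) = -16
g(f(-1)) = -6
Sum = -22

-22


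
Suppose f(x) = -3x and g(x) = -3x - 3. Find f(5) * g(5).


f(5) = -15
g(5) = -18
Product = 270

270


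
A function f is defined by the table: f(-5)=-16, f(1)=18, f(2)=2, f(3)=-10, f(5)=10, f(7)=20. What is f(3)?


Reading from the table at x = 3

-10


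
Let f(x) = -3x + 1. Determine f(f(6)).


f(6) = -17
f(-17) = 52

52


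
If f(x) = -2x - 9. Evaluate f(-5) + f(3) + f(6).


f(-5) = 1
f(3) = -15
f(6) = -21
Sum = -35

-35


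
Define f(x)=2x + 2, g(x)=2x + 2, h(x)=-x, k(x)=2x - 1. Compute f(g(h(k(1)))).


k(1) = 1
h(1) = -1
g(-1) = 0
f(0) = 2

2


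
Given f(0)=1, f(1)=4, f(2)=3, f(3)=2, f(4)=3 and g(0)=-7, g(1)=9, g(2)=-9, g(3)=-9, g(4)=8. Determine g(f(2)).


-9


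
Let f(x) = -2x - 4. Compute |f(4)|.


f(4) = -12
|-12| = 12

12


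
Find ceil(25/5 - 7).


25/5 = 5
5 - 7 = -2
ceil(-2) = -2

-2


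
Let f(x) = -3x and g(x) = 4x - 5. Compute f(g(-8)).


g(-8) = -37
f(-37) = 111

111


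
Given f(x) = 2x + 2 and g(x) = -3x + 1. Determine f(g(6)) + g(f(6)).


-73


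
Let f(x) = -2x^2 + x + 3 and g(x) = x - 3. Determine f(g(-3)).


g(-3) = -6
f(-6) = (-2)*(-6)^2 + 1*(-6) + 3 = -75

-75


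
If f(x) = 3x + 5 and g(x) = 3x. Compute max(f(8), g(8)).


f(8) = 29
g(8) = 24
max = 29

29


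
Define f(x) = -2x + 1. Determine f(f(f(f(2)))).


f(2) = -3
f(-3) = 7
f(7) = -13
f(-13) = 27

27


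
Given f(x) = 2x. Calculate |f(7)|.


f(7) = 14
|14| = 14

14


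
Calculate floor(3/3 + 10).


3/3 = 1
1 + 10 = 11
floor(11) = 11

11


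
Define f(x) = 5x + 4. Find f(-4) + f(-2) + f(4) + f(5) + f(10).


f(-4) = -16
f(-2) = -6
f(4) = 24
f(5) = 29
f(10) = 54
Sum = 85

85


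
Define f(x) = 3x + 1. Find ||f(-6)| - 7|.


10


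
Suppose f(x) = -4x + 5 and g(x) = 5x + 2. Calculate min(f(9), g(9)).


-31


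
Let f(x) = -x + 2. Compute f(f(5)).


f(5) = -3
f(-3) = 5

5


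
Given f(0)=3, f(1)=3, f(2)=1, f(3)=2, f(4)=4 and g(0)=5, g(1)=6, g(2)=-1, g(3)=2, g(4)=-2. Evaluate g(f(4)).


f(4) = 4
g(4) = -2

-2


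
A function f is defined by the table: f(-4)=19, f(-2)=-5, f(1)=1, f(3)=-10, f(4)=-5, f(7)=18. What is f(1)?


1


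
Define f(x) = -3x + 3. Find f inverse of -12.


Solve -3x + 3 = -12
x = (-12 - 3) / (-3) = 5

5


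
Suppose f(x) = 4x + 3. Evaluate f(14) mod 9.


f(14) = 59
59 mod 9 = 5

5


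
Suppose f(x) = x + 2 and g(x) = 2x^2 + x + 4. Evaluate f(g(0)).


g(0) = 4
f(4) = 6

6


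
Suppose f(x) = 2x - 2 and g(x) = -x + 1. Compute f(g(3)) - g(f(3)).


f(g(3)) = -6
g(f(3)) = -3
Difference = -3

-3


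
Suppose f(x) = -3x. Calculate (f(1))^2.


f(1) = -3
(-3)^2 = 9

9


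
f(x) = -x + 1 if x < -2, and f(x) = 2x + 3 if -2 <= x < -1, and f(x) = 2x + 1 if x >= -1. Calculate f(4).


4 satisfies x >= -1
f(4) = 9

9


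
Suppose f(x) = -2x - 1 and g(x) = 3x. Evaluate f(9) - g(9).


f(9) = -19
g(9) = 27
Difference = -46

-46


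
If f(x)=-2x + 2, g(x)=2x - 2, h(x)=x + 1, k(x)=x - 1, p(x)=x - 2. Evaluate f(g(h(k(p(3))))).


2


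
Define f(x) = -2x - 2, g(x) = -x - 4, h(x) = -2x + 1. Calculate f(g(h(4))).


h(4) = -7
g(-7) = 3
f(3) = -8

-8


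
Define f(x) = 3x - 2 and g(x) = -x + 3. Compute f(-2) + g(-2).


f(-2) = -8
g(-2) = 5
Sum = -3

-3


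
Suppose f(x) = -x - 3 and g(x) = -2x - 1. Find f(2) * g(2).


f(2) = -5
g(2) = -5
Product = 25

25


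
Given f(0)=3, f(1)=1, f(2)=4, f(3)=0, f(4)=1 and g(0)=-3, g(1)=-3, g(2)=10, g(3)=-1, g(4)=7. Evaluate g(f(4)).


f(4) = 1
g(1) = -3

-3


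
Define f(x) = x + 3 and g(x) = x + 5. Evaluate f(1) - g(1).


f(1) = 4
g(1) = 6
Difference = -2

-2


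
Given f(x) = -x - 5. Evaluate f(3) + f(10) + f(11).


f(3) = -8
f(10) = -15
f(11) = -16
Sum = -39

-39


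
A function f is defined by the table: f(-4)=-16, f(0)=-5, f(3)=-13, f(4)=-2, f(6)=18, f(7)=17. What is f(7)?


Reading from the table at x = 7

17


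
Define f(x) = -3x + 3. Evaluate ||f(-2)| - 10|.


f(-2) = 9
|9| = 9
|9 - 10| = 1

1


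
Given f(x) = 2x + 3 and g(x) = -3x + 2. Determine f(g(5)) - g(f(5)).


f(g(5)) = -23
g(f(5)) = -37
Difference = 14

14


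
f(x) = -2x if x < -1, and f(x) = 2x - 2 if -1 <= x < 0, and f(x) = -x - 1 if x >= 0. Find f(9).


9 satisfies x >= 0
f(9) = -10

-10


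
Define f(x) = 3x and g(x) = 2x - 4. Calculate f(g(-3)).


g(-3) = -10
f(-10) = -30

-30


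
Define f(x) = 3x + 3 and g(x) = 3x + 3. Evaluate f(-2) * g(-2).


f(-2) = -3
g(-2) = -3
Product = 9

9


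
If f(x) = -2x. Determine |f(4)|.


f(4) = -8
|-8| = 8

8


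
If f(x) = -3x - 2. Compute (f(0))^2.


f(0) = -2
(-2)^2 = 4

4


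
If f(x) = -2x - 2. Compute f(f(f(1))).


f(1) = -4
f(-4) = 6
f(6) = -14

-14


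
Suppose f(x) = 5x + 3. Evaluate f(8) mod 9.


f(8) = 43
43 mod 9 = 7

7


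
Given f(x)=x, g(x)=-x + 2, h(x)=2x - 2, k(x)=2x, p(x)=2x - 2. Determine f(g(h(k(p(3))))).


p(3) = 4
k(4) = 8
h(8) = 14
g(14) = -12
f(-12) = -12

-12


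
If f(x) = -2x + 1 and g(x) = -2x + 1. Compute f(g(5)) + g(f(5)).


f(g(5)) = 19
g(f(5)) = 19
Sum = 38

38


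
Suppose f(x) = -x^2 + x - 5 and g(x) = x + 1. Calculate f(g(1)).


g(1) = 2
f(2) = (-1)*(2)^2 + 1*(2) - 5 = -7

-7


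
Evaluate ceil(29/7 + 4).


9


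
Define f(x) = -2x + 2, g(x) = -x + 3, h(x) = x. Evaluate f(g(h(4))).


h(4) = 4
g(4) = -1
f(-1) = 4

4


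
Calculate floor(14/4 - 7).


14/4 = 3.5
3.5 - 7 = -3.5
floor(-3.5) = -4

-4


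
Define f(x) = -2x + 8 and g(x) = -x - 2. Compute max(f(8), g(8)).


f(8) = -8
g(8) = -10
max = -8

-8


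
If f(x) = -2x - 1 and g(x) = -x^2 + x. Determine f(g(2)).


3


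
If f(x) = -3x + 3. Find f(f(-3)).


f(-3) = 12
f(12) = -33

-33


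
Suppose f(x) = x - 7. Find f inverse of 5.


Solve x - 7 = 5
x = (5 + 7) / 1 = 12

12


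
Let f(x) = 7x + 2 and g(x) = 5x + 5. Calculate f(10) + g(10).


127


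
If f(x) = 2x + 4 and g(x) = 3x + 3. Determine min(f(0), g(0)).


f(0) = 4
g(0) = 3
min = 3

3


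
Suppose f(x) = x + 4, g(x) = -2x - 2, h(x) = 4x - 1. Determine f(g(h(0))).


h(0) = -1
g(-1) = 0
f(0) = 4

4


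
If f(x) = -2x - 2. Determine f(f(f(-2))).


f(-2) = 2
f(2) = -6
f(-6) = 10

10


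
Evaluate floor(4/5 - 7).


-7


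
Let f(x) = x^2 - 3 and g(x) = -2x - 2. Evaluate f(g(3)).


g(3) = -8
f(-8) = 1*(-8)^2 - 3 = 61

61


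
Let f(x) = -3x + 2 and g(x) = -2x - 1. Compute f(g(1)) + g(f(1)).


f(g(1)) = 11
g(f(1)) = 1
Sum = 12

12


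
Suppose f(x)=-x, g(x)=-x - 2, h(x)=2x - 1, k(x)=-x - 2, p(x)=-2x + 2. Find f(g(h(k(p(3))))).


5


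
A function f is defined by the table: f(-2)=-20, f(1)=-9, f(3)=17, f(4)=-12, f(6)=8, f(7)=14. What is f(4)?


Reading from the table at x = 4

-12


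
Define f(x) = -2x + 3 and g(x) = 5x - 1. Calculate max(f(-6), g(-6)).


15


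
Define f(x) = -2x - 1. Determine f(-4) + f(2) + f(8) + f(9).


f(-4) = 7
f(2) = -5
f(8) = -17
f(9) = -19
Sum = -34

-34


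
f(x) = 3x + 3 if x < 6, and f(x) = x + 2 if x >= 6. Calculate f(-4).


-9


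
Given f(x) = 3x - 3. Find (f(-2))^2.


f(-2) = -9
(-9)^2 = 81

81


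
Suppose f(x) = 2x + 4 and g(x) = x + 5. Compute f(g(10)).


g(10) = 15
f(15) = 34

34


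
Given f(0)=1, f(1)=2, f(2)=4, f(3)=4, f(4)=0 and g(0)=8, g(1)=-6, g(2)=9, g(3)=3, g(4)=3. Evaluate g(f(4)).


f(4) = 0
g(0) = 8

8


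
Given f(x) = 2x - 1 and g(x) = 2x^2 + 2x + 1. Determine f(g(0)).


1


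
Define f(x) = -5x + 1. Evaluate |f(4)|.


f(4) = -19
|-19| = 19

19


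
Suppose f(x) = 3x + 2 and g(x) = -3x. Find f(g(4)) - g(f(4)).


f(g(4)) = -34
g(f(4)) = -42
Difference = 8

8


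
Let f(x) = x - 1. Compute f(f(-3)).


-5


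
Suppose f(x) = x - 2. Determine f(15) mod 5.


f(15) = 13
13 mod 5 = 3

3


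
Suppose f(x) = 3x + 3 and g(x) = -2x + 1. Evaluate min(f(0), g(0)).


f(0) = 3
g(0) = 1
min = 1

1


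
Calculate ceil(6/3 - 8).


6/3 = 2
2 - 8 = -6
ceil(-6) = -6

-6


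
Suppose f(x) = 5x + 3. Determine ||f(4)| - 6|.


f(4) = 23
|23| = 23
|23 - 6| = 17

17


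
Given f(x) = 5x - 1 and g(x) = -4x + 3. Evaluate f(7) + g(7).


9


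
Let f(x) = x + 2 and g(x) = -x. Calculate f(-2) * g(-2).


0


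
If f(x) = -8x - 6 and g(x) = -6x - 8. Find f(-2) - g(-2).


f(-2) = 10
g(-2) = 4
Difference = 6

6


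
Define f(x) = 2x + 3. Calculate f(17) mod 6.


f(17) = 37
37 mod 6 = 1

1


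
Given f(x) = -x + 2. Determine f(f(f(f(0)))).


f(0) = 2
f(2) = 0
f(0) = 2
f(2) = 0

0


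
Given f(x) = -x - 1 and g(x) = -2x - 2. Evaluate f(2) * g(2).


f(2) = -3
g(2) = -6
Product = 18

18


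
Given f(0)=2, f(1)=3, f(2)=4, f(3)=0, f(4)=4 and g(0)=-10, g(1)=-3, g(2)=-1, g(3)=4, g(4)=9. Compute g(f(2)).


f(2) = 4
g(4) = 9

9


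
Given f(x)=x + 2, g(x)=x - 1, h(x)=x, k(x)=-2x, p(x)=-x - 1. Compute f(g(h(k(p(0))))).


p(0) = -1
k(-1) = 2
h(2) = 2
g(2) = 1
f(1) = 3

3


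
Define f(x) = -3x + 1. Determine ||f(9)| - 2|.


f(9) = -26
|-26| = 26
|26 - 2| = 24

24


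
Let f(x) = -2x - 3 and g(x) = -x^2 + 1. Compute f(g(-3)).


g(-3) = -8
f(-8) = 13

13


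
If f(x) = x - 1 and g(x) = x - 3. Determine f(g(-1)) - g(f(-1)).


f(g(-1)) = -5
g(f(-1)) = -5
Difference = 0

0


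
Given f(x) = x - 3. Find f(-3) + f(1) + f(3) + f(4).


f(-3) = -6
f(1) = -2
f(3) = 0
f(4) = 1
Sum = -7

-7


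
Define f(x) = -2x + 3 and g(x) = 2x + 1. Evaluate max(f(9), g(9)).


19


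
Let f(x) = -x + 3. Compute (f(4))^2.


f(4) = -1
(-1)^2 = 1

1


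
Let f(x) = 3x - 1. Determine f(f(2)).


f(2) = 5
f(5) = 14

14


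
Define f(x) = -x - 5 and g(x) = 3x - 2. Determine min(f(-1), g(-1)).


f(-1) = -4
g(-1) = -5
min = -5

-5


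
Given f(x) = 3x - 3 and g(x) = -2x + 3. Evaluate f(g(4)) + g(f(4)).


f(g(4)) = -18
g(f(4)) = -15
Sum = -33

-33


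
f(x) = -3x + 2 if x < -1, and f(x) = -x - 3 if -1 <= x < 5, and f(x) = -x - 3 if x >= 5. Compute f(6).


6 satisfies x >= 5
f(6) = -9

-9


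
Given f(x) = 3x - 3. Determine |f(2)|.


f(2) = 3
|3| = 3

3


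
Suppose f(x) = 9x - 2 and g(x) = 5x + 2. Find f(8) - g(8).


f(8) = 70
g(8) = 42
Difference = 28

28


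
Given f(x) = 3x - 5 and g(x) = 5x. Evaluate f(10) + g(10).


f(10) = 25
g(10) = 50
Sum = 75

75


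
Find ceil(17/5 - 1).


17/5 = 3.4
3.4 - 1 = 2.4
ceil(2.4) = 3

3


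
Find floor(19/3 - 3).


19/3 = 6.3333
6.3333 - 3 = 3.3333
floor(3.3333) = 3

3


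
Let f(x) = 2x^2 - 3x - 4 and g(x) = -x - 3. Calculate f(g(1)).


g(1) = -4
f(-4) = 2*(-4)^2 - 3*(-4) - 4 = 40

40


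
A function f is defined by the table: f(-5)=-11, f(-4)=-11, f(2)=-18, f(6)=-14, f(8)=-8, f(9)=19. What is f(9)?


Reading from the table at x = 9

19


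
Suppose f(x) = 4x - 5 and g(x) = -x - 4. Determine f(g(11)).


g(11) = -15
f(-15) = -65

-65


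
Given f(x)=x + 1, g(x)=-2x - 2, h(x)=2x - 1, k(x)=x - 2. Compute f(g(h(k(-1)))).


13


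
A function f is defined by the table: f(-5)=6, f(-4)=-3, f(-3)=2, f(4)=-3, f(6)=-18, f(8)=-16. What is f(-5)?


Reading from the table at x = -5

6


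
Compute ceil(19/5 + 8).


19/5 = 3.8
3.8 + 8 = 11.8
ceil(11.8) = 12

12


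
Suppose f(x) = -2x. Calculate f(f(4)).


f(4) = -8
f(-8) = 16

16


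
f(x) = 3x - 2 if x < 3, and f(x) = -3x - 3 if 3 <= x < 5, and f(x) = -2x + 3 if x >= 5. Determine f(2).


2 satisfies x < 3
f(2) = 4

4


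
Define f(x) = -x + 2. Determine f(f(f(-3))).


f(-3) = 5
f(5) = -3
f(-3) = 5

5


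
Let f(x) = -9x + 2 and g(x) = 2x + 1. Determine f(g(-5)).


g(-5) = -9
f(-9) = 83

83


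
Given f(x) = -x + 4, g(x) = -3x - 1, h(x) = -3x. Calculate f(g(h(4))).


h(4) = -12
g(-12) = 35
f(35) = -31

-31


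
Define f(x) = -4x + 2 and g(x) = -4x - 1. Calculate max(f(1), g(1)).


-2


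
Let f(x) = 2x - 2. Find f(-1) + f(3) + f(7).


f(-1) = -4
f(3) = 4
f(7) = 12
Sum = 12

12


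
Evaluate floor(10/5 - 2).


10/5 = 2
2 - 2 = 0
floor(0) = 0

0


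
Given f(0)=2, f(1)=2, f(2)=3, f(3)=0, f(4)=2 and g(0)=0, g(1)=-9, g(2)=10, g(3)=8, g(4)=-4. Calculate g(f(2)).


f(2) = 3
g(3) = 8

8


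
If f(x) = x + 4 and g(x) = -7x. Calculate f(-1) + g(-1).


10


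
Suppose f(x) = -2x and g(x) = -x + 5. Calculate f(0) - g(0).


f(0) = 0
g(0) = 5
Difference = -5

-5


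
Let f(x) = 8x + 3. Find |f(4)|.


f(4) = 35
|35| = 35

35


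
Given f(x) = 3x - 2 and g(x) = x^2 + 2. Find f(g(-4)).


g(-4) = 18
f(18) = 52

52


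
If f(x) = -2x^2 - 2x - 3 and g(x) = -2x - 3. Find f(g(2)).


g(2) = -7
f(-7) = (-2)*(-7)^2 - 2*(-7) - 3 = -87

-87


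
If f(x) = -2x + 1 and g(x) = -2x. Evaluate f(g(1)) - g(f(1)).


3


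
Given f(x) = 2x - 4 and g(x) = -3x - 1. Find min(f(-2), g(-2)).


f(-2) = -8
g(-2) = 5
min = -8

-8


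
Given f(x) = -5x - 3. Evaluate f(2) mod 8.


f(2) = -13
-13 mod 8 = 3

3


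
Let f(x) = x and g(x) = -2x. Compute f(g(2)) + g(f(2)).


f(g(2)) = -4
g(f(2)) = -4
Sum = -8

-8


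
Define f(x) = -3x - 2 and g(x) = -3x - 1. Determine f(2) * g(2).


f(2) = -8
g(2) = -7
Product = 56

56


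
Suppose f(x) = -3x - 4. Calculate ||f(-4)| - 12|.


f(-4) = 8
|8| = 8
|8 - 12| = 4

4


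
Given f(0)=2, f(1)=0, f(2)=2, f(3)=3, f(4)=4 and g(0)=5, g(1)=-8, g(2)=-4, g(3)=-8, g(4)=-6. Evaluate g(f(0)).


f(0) = 2
g(2) = -4

-4


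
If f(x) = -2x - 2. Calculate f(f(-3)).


f(-3) = 4
f(4) = -10

-10


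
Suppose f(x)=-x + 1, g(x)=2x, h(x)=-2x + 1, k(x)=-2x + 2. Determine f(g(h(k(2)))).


k(2) = -2
h(-2) = 5
g(5) = 10
f(10) = -9

-9


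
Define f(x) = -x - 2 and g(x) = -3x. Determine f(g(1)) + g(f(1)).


f(g(1)) = 1
g(f(1)) = 9
Sum = 10

10


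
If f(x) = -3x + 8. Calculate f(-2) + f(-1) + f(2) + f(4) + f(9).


f(-2) = 14
f(-1) = 11
f(2) = 2
f(4) = -4
f(9) = -19
Sum = 4

4


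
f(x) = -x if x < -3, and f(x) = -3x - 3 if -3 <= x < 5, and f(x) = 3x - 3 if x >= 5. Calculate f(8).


8 satisfies x >= 5
f(8) = 21

21


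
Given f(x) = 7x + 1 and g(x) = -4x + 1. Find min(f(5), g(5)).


f(5) = 36
g(5) = -19
min = -19

-19


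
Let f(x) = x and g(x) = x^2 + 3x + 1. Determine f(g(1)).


5


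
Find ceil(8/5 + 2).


8/5 = 1.6
1.6 + 2 = 3.6
ceil(3.6) = 4

4


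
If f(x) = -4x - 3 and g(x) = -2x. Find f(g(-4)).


g(-4) = 8
f(8) = -35

-35


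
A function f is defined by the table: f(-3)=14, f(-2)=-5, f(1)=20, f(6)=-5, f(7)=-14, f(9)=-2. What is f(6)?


Reading from the table at x = 6

-5


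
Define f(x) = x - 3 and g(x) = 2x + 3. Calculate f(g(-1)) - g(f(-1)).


f(g(-1)) = -2
g(f(-1)) = -5
Difference = 3

3


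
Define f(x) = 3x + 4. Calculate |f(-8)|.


f(-8) = -20
|-20| = 20

20


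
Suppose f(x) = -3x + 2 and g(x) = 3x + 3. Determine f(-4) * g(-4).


-126


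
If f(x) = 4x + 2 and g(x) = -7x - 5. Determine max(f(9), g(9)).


38


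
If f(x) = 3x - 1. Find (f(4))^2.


121


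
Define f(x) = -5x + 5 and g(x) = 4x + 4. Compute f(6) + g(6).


f(6) = -25
g(6) = 28
Sum = 3

3


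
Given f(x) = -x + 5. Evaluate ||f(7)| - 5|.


3


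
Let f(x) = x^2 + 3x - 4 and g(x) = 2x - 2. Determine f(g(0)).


g(0) = -2
f(-2) = 1*(-2)^2 + 3*(-2) - 4 = -6

-6


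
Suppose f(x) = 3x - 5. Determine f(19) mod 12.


f(19) = 52
52 mod 12 = 4

4


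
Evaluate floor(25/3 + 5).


25/3 = 8.3333
8.3333 + 5 = 13.3333
floor(13.3333) = 13

13


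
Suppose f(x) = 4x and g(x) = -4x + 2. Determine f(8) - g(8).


f(8) = 32
g(8) = -30
Difference = 62

62


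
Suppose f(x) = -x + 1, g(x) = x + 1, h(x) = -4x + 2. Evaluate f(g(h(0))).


h(0) = 2
g(2) = 3
f(3) = -2

-2


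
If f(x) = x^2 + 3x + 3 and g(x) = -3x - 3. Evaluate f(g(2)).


57


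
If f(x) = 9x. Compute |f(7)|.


f(7) = 63
|63| = 63

63


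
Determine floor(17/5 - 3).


0


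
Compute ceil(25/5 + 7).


12


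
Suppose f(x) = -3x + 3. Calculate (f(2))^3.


f(2) = -3
(-3)^3 = -27

-27


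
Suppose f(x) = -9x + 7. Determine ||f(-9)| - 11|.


f(-9) = 88
|88| = 88
|88 - 11| = 77

77


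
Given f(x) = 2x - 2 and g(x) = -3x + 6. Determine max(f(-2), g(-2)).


12


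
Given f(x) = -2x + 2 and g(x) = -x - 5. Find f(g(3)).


g(3) = -8
f(-8) = 18

18


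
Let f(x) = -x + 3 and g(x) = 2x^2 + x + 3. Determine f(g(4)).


g(4) = 39
f(39) = -36

-36


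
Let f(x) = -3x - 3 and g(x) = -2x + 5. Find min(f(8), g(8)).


f(8) = -27
g(8) = -11
min = -27

-27


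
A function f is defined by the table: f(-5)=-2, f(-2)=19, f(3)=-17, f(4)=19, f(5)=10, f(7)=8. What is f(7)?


Reading from the table at x = 7

8


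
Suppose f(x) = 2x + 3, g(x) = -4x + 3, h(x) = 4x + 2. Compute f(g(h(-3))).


h(-3) = -10
g(-10) = 43
f(43) = 89

89


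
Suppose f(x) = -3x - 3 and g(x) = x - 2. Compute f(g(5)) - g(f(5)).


f(g(5)) = -12
g(f(5)) = -20
Difference = 8

8


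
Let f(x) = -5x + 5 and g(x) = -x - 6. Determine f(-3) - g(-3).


23


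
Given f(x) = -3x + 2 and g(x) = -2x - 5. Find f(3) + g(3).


f(3) = -7
g(3) = -11
Sum = -18

-18


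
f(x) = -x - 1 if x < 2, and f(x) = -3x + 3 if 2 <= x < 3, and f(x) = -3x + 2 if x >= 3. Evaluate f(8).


8 satisfies x >= 3
f(8) = -22

-22


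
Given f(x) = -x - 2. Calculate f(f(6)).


6


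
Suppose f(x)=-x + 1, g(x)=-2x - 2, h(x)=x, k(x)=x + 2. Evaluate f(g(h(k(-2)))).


3


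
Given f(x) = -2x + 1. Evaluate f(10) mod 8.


f(10) = -19
-19 mod 8 = 5

5


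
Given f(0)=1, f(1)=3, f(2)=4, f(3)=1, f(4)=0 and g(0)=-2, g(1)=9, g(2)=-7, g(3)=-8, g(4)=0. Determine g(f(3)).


f(3) = 1
g(1) = 9

9


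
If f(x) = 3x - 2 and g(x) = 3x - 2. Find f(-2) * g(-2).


f(-2) = -8
g(-2) = -8
Product = 64

64


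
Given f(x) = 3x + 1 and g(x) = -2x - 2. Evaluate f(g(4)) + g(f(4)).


f(g(4)) = -29
g(f(4)) = -28
Sum = -57

-57


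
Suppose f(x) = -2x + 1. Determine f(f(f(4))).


f(4) = -7
f(-7) = 15
f(15) = -29

-29


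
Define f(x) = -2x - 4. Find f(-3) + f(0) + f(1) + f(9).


f(-3) = 2
f(0) = -4
f(1) = -6
f(9) = -22
Sum = -30

-30


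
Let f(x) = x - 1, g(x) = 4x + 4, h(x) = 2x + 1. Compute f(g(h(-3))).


h(-3) = -5
g(-5) = -16
f(-16) = -17

-17


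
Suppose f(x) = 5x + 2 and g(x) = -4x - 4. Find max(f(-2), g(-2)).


f(-2) = -8
g(-2) = 4
max = 4

4


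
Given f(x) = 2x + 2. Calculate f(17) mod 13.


f(17) = 36
36 mod 13 = 10

10


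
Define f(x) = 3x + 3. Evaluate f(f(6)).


f(6) = 21
f(21) = 66

66


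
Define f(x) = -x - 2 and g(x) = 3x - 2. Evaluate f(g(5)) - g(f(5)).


f(g(5)) = -15
g(f(5)) = -23
Difference = 8

8


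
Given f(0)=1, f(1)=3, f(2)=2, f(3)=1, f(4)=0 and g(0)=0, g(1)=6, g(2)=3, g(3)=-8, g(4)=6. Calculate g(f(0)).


f(0) = 1
g(1) = 6

6


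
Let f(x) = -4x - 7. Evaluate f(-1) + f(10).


f(-1) = -3
f(10) = -47
Sum = -50

-50


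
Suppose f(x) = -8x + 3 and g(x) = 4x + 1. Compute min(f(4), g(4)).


f(4) = -29
g(4) = 17
min = -29

-29


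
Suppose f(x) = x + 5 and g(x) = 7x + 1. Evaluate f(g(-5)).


-29


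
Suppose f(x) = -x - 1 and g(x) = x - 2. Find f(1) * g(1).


2


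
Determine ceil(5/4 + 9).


5/4 = 1.25
1.25 + 9 = 10.25
ceil(10.25) = 11

11


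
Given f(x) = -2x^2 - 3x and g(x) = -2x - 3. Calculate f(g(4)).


-209


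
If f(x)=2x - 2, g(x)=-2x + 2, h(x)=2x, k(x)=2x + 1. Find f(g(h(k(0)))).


-6


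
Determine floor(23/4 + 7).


23/4 = 5.75
5.75 + 7 = 12.75
floor(12.75) = 12

12


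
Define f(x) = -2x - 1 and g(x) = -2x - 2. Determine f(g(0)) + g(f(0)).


3


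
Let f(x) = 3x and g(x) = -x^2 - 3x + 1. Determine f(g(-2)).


g(-2) = 3
f(3) = 9

9


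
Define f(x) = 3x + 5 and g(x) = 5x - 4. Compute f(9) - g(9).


-9
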